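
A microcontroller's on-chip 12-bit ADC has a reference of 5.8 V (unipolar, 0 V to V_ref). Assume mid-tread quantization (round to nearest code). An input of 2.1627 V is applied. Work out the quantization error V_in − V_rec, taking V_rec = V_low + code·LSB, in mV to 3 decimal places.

LSB = 5.8/2^12 = 1.416 mV.
(V_in − V_low)/LSB = (2.1627 − 0)/0.00141602 = 1527.3137 → code 1527 (round).
V_rec = 0 + 1527·0.00141602 = 2.1622559 V.
Error = 2.1627 − 2.1622559 = 0.000444141 V = 0.444 mV.

0.444 mV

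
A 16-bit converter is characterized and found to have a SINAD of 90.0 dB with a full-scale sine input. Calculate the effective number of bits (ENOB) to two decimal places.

ENOB = (SINAD − 1.76) / 6.02 = (90.0 − 1.76)/6.02 = 14.658.

14.66 bits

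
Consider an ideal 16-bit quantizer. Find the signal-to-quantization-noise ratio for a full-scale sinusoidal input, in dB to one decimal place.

SNR ≈ 6.02·N + 1.76 dB = 6.02·16 + 1.76 = 98.08 dB.

98.1 dB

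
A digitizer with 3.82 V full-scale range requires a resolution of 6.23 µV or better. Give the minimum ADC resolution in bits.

20 bits

Number of steps required ≥ 3.82 V / 6.23 µV = 613162.12.
Need 2^N ≥ 613162.12; 2^19 = 524288, 2^20 = 1048576.
Minimum N = 20.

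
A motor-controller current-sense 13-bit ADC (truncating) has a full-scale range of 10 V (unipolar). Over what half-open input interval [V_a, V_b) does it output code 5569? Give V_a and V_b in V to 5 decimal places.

LSB = 10/2^13 = 1.221 mV.
V_a = V_low + 5569·LSB = 6.7981 V; V_b = V_low + 5570·LSB = 6.79932 V.

[6.79810 V, 6.79932 V)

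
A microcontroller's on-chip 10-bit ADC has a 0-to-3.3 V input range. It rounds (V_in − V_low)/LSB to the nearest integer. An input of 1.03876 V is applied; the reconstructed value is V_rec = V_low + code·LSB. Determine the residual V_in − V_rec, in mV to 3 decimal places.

LSB = 3.3/2^10 = 3.223 mV.
Scaled input = 322.3304 LSBs, so code = 322.
V_rec = 0 + 322·0.00322266 = 1.0376953 V.
Error = 1.03876 − 1.0376953 = 0.00106469 V = 1.065 mV.

1.065 mV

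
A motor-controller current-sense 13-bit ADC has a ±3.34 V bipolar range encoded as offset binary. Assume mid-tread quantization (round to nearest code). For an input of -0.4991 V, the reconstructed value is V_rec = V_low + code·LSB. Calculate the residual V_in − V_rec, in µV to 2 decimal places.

Step size: 6.68 V ÷ 2^13 = 0.815 mV.
(V_in − V_low)/LSB = (-0.4991 − (−3.34))/0.00081543 = 3483.9301 → code 3484 (round).
V_rec = (−3.34) + 3484·0.00081543 = -0.49904297 V.
V_in − V_rec = -5.70313e-05 V = -57.03 µV.

-57.03 µV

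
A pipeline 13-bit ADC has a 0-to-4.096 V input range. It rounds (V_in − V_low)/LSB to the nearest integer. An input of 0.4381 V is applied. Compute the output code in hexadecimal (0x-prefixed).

code 0x36C (decimal 876)

Full-scale span = 4.096 V; LSB = 4.096/2^13 = 0.500 mV.
(V_in − V_low)/LSB = (0.4381 − 0) / 0.0005 = 876.200.
round(876.200) = 876.
In hexadecimal (0x-prefixed): 0x36C.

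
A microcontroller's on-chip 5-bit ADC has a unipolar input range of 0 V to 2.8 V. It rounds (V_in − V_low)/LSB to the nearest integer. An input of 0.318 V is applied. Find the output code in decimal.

code 4

LSB = 2.8 V / 32 = 87.500 mV.
(0.318 − 0) / 0.0875 = 3.634 LSBs.
round(3.634) = 4.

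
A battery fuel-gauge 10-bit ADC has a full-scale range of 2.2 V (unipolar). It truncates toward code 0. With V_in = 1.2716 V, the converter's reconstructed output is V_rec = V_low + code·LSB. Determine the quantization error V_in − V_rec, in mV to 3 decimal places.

Step size: 2.2 V ÷ 2^10 = 2.148 mV.
(1.2716 − 0)/0.00214844 = 591.8720; ⌊·⌋ gives code 591.
Reconstructed: 1.2697266 V.
Error = 1.2716 − 1.2697266 = 0.00187344 V = 1.873 mV.

1.873 mV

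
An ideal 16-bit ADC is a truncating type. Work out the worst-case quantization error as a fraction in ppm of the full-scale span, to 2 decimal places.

Truncating → worst-case error = 1 LSB = V_FS/2^16, so 1e+06/65536 = 15.2588 ppm of full scale.

15.26 ppm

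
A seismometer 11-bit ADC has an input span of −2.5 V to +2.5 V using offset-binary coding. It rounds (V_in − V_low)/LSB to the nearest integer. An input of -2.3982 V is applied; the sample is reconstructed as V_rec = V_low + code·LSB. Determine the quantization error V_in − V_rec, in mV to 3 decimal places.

Step size: 5 V ÷ 2^11 = 2.441 mV.
(-2.3982 − (−2.5))/0.00244141 = 41.6973; round gives code 42.
V_rec = (−2.5) + 42·0.00244141 = -2.3974609 V.
Error = -2.3982 − (−2.3974609) = -0.000739063 V = -0.739 mV.

-0.739 mV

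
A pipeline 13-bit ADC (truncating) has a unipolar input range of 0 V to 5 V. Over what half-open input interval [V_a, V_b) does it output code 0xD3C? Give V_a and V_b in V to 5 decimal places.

[2.06787 V, 2.06848 V)

LSB = 5/2^13 = 0.610 mV.
Code 0xD3C = 3388 decimal.
V_a = V_low + 3388·LSB = 2.06787 V; V_b = V_low + 3389·LSB = 2.06848 V.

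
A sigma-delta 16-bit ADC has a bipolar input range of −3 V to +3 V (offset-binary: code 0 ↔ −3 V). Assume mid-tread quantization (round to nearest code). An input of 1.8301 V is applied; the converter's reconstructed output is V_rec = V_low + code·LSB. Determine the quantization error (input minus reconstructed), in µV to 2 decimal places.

LSB = 6/2^16 = 91.55 µV.
Scaled input = 52757.5723 LSBs, so code = 52758.
Code 52758 maps back to (−3) + 52758×9.15527e-05 V = 1.8301392 V.
Error = 1.8301 − 1.8301392 = -3.91602e-05 V = -39.16 µV.

-39.16 µV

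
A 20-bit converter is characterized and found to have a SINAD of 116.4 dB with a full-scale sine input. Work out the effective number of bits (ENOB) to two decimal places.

19.04 bits

ENOB = (SINAD − 1.76) / 6.02 = (116.4 − 1.76)/6.02 = 19.043.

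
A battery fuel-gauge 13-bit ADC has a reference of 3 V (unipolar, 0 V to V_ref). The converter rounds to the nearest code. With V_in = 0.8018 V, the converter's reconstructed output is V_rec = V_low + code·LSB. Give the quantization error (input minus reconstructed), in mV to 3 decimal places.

Step size: 3 V ÷ 2^13 = 366.21 µV.
(V_in − V_low)/LSB = (0.8018 − 0)/0.000366211 = 2189.4485 → code 2189 (round).
Code 2189 maps back to 0 + 2189×0.000366211 V = 0.80163574 V.
Difference: 0.000164258 V → 0.164 mV.

0.164 mV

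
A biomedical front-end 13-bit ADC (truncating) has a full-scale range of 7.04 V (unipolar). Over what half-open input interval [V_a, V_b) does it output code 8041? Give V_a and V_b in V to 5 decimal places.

[6.91023 V, 6.91109 V)

LSB = 7.04/2^13 = 0.859 mV.
V_a = V_low + 8041·LSB = 6.91023 V; V_b = V_low + 8042·LSB = 6.91109 V.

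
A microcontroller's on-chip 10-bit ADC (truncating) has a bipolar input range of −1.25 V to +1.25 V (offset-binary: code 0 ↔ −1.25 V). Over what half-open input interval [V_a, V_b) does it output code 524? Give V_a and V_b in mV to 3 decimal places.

LSB = 2.5/2^10 = 2.441 mV.
V_a = V_low + 524·LSB = 0.0292969 V; V_b = V_low + 525·LSB = 0.0317383 V.

[29.297 mV, 31.738 mV)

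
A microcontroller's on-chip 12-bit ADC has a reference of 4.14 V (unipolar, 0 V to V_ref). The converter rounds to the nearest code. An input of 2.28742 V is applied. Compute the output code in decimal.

code 2263

LSB = 4.14 V / 4096 = 1.011 mV.
(V_in − V_low)/LSB = (2.28742 − 0) / 0.00101074 = 2263.109.
So the output code is 2263.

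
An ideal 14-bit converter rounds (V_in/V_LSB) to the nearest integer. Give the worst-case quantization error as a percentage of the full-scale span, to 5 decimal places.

Rounding → worst-case error = ½ LSB = V_FS/2^15, so 100/32768 = 0.00305176 % of full scale.

0.00305 %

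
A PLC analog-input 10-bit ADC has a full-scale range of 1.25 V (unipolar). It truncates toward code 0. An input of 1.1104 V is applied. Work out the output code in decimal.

Full-scale span = 1.25 V; LSB = 1.25/2^10 = 1.221 mV.
(1.1104 − 0) / 0.0012207 = 909.640 LSBs.
Floor → code 909.

code 909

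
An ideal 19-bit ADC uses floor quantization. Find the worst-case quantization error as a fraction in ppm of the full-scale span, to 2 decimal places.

Truncating → worst-case error = 1 LSB = V_FS/2^19, so 1e+06/524288 = 1.90735 ppm of full scale.

1.91 ppm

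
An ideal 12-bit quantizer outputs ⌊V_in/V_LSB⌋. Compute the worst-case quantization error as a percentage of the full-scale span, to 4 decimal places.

Truncating → worst-case error = 1 LSB = V_FS/2^12, so 100/4096 = 0.0244141 % of full scale.

0.0244 %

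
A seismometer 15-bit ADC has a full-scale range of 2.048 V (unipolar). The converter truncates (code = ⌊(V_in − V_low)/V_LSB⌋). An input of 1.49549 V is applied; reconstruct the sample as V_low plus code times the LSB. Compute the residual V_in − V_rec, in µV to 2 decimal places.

52.50 µV

Step size: 2.048 V ÷ 2^15 = 62.50 µV.
(V_in − V_low)/LSB = (1.49549 − 0)/6.25e-05 = 23927.8400 → code 23927 (floor).
V_rec = 0 + 23927·6.25e-05 = 1.4954375 V.
Error = 1.49549 − 1.4954375 = 5.25e-05 V = 52.50 µV.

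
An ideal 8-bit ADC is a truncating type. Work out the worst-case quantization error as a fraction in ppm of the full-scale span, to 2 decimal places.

Truncating → worst-case error = 1 LSB = V_FS/2^8, so 1e+06/256 = 3906.25 ppm of full scale.

3906.25 ppm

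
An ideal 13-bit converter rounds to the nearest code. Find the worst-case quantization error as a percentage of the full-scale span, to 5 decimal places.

0.00610 %

Rounding → worst-case error = ½ LSB = V_FS/2^14, so 100/16384 = 0.00610352 % of full scale.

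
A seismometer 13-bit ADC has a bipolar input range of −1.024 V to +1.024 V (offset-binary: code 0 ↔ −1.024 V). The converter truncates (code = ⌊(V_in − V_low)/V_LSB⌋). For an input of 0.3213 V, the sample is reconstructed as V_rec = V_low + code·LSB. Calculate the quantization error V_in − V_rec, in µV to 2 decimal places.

50.00 µV

LSB = 2.048/2^13 = 250.00 µV.
Scaled input = 5381.2000 LSBs, so code = 5381.
Reconstructed: 0.32125 V.
V_in − V_rec = 5e-05 V = 50.00 µV.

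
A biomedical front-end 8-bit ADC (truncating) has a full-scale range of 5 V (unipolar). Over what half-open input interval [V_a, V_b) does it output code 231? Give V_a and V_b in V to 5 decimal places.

[4.51172 V, 4.53125 V)

LSB = 5/2^8 = 19.531 mV.
V_a = V_low + 231·LSB = 4.51172 V; V_b = V_low + 232·LSB = 4.53125 V.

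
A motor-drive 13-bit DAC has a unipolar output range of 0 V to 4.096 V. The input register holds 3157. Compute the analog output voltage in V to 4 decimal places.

1.5785 V

LSB = 4.096 V / 2^13 = 0.500 mV.
V_out = 0 + 3157 × 0.0005 V = 1.5785 V.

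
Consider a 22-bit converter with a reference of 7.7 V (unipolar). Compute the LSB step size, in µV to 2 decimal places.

1.84 µV

Full-scale span = 7.7 V.
LSB = 7.7 / 2^22 = 7.7 / 4194304 = 1.83582e-06 V = 1.84 µV.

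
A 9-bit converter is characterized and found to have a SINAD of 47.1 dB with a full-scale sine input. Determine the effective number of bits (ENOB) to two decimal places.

ENOB = (SINAD − 1.76) / 6.02 = (47.1 − 1.76)/6.02 = 7.532.

7.53 bits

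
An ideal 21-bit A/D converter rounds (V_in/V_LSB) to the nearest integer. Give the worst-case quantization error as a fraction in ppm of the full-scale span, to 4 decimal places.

Rounding → worst-case error = ½ LSB = V_FS/2^22, so 1e+06/4194304 = 0.238419 ppm of full scale.

0.2384 ppm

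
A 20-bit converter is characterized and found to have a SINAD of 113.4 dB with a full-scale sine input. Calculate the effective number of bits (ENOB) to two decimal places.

ENOB = (SINAD − 1.76) / 6.02 = (113.4 − 1.76)/6.02 = 18.545.

18.54 bits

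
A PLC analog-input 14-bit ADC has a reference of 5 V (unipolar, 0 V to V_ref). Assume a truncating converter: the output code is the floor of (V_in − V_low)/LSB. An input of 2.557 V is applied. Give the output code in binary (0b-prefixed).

LSB = 5 V / 16384 = 305.18 µV.
(V_in − V_low)/LSB = (2.557 − 0) / 0.000305176 = 8378.778.
So the output code is 8378.
In binary (0b-prefixed): 0b10000010111010.

code 0b10000010111010 (decimal 8378)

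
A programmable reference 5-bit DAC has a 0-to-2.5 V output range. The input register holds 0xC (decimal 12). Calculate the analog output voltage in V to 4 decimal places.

LSB = 2.5 V / 2^5 = 78.125 mV.
Code 0xC = 12 decimal.
V_out = 0 + 12 × 0.078125 V = 0.9375 V.

0.9375 V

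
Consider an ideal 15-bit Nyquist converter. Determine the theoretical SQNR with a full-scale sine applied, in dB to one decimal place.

92.1 dB

SNR ≈ 6.02·N + 1.76 dB = 6.02·15 + 1.76 = 92.06 dB.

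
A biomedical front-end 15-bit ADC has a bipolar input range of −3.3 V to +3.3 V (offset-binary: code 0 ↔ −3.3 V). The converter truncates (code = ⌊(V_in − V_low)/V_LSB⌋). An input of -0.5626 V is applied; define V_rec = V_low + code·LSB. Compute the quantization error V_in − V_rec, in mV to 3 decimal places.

Step size: 6.6 V ÷ 2^15 = 201.42 µV.
Scaled input = 13590.7762 LSBs, so code = 13590.
V_rec = (−3.3) + 13590·0.000201416 = -0.56275635 V.
Error = -0.5626 − (−0.56275635) = 0.000156348 V = 0.156 mV.

0.156 mV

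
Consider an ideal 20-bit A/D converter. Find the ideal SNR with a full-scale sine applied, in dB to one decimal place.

122.2 dB

SNR ≈ 6.02·N + 1.76 dB = 6.02·20 + 1.76 = 122.16 dB.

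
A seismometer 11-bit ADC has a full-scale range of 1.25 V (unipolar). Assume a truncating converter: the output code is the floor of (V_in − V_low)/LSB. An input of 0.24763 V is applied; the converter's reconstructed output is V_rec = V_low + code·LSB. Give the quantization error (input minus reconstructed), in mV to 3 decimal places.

0.438 mV

Step size: 1.25 V ÷ 2^11 = 0.610 mV.
(V_in − V_low)/LSB = (0.24763 − 0)/0.000610352 = 405.7170 → code 405 (floor).
Code 405 maps back to 0 + 405×0.000610352 V = 0.24719238 V.
V_in − V_rec = 0.000437617 V = 0.438 mV.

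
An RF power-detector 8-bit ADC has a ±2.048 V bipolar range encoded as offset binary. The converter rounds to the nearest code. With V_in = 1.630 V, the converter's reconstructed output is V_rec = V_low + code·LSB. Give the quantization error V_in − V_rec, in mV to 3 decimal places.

LSB = 4.096/2^8 = 16.000 mV.
(1.630 − (−2.048))/0.016 = 229.8750; round gives code 230.
V_rec = (−2.048) + 230·0.016 = 1.632 V.
Error = 1.630 − 1.632 = -0.002 V = -2.000 mV.

-2.000 mV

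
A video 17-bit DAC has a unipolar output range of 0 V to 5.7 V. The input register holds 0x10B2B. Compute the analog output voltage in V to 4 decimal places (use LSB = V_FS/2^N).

2.9743 V

LSB = 5.7 V / 2^17 = 43.49 µV.
Code 0x10B2B = 68395 decimal.
V_out = 0 + 68395 × 4.34875e-05 V = 2.97433 V.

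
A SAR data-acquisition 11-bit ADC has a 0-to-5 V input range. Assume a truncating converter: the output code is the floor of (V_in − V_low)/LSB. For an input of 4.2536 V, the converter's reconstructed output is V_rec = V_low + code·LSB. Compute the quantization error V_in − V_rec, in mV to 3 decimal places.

0.670 mV

LSB = 5/2^11 = 2.441 mV.
(V_in − V_low)/LSB = (4.2536 − 0)/0.00244141 = 1742.2746 → code 1742 (floor).
Reconstructed: 4.2529297 V.
Error = 4.2536 − 4.2529297 = 0.000670313 V = 0.670 mV.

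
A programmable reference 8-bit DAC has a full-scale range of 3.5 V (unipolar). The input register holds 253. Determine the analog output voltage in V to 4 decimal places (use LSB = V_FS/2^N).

3.4590 V

LSB = 3.5 V / 2^8 = 13.672 mV.
V_out = 0 + 253 × 0.0136719 V = 3.45898 V.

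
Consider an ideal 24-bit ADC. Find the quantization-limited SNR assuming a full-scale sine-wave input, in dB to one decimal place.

146.2 dB

SNR ≈ 6.02·N + 1.76 dB = 6.02·24 + 1.76 = 146.24 dB.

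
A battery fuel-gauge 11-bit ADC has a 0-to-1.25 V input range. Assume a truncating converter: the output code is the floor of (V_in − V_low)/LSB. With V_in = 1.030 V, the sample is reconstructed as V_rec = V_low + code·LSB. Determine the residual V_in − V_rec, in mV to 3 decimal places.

Step size: 1.25 V ÷ 2^11 = 0.610 mV.
(1.030 − 0)/0.000610352 = 1687.5520; ⌊·⌋ gives code 1687.
Reconstructed: 1.0296631 V.
Difference: 0.000336914 V → 0.337 mV.

0.337 mV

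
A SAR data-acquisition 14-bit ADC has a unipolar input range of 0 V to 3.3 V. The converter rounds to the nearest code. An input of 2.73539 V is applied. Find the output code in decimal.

code 13581

Full-scale span = 3.3 V; LSB = 3.3/2^14 = 201.42 µV.
(2.73539 − 0) / 0.000201416 = 13580.797 LSBs.
Round → code 13581.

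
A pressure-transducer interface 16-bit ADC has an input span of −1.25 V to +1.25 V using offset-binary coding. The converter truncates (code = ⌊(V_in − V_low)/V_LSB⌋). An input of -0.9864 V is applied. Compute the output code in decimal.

code 6910

With 65536 levels over 2.5 V, one step is 38.15 µV.
Input sits at 6910.116 steps above V_low.
So the output code is 6910.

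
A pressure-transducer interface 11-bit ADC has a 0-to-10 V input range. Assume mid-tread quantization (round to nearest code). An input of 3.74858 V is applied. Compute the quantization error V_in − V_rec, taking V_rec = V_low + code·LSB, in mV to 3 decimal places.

One LSB is 10 V / 2048 = 4.883 mV.
Scaled input = 767.7092 LSBs, so code = 768.
Reconstructed: 3.75 V.
Error = 3.74858 − 3.75 = -0.00142 V = -1.420 mV.

-1.420 mV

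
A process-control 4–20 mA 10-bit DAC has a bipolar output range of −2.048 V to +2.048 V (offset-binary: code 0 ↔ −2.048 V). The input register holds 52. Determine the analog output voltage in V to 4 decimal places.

LSB = 4.096 V / 2^10 = 4.000 mV.
V_out = (−2.048) + 52 × 0.004 V = -1.84 V.

-1.8400 V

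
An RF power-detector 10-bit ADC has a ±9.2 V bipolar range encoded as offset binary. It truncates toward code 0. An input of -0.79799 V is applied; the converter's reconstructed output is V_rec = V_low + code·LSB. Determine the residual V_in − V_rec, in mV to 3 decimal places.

LSB = 18.4/2^10 = 17.969 mV.
(-0.79799 − (−9.2))/0.0179687 = 467.5901; ⌊·⌋ gives code 467.
Reconstructed: -0.80859375 V.
Difference: 0.0106038 V → 10.604 mV.

10.604 mV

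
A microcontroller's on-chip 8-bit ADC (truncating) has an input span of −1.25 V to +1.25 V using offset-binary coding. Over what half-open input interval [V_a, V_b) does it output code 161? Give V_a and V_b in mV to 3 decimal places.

LSB = 2.5/2^8 = 9.766 mV.
V_a = V_low + 161·LSB = 0.322266 V; V_b = V_low + 162·LSB = 0.332031 V.

[322.266 mV, 332.031 mV)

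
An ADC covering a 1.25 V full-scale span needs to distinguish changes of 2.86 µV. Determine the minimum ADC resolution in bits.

19 bits

Number of steps required ≥ 1.25 V / 2.86 µV = 437062.94.
Need 2^N ≥ 437062.94; 2^18 = 262144, 2^19 = 524288.
Minimum N = 19.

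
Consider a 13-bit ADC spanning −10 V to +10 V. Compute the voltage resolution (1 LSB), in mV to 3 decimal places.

2.441 mV

Full-scale span = 20 V.
LSB = 20 / 2^13 = 20 / 8192 = 0.00244141 V = 2.441 mV.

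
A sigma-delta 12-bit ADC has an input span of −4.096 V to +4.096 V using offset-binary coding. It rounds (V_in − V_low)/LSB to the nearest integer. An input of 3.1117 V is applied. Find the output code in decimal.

LSB = 8.192 V / 4096 = 2.000 mV.
Input sits at 3603.850 steps above V_low.
So the output code is 3604.

code 3604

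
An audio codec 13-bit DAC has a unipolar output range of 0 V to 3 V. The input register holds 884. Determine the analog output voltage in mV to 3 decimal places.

LSB = 3 V / 2^13 = 366.21 µV.
V_out = 0 + 884 × 0.000366211 V = 0.32373 V.
= 323.730 mV.

323.730 mV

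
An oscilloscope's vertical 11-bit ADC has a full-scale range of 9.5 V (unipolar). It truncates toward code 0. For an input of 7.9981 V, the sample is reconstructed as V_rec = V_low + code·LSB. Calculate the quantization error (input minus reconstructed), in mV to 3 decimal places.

1.030 mV

Step size: 9.5 V ÷ 2^11 = 4.639 mV.
Scaled input = 1724.2220 LSBs, so code = 1724.
Reconstructed: 7.9970703 V.
Difference: 0.00102969 V → 1.030 mV.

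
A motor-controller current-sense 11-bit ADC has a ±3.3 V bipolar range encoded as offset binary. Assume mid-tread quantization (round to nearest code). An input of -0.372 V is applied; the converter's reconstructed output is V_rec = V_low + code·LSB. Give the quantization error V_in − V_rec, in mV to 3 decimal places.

-1.395 mV

Step size: 6.6 V ÷ 2^11 = 3.223 mV.
(-0.372 − (−3.3))/0.00322266 = 908.5673; round gives code 909.
Reconstructed: -0.37060547 V.
Error = -0.372 − (−0.37060547) = -0.00139453 V = -1.395 mV.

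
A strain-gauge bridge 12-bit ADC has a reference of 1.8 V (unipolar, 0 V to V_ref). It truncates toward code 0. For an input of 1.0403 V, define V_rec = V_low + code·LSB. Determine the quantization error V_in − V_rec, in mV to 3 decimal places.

One LSB is 1.8 V / 4096 = 439.45 µV.
(1.0403 − 0)/0.000439453 = 2367.2604; ⌊·⌋ gives code 2367.
V_rec = 0 + 2367·0.000439453 = 1.0401855 V.
Difference: 0.000114453 V → 0.114 mV.

0.114 mV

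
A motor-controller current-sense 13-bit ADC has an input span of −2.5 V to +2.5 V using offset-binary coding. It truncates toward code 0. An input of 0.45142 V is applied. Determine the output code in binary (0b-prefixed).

code 0b1001011100011 (decimal 4835)

LSB = 5 V / 8192 = 0.610 mV.
(0.45142 − (−2.5)) / 0.000610352 = 4835.607 LSBs.
⌊·⌋(4835.607) = 4835.
In binary (0b-prefixed): 0b1001011100011.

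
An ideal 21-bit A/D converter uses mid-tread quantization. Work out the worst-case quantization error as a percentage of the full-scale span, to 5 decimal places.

Rounding → worst-case error = ½ LSB = V_FS/2^22, so 100/4194304 = 2.38419e-05 % of full scale.

0.00002 %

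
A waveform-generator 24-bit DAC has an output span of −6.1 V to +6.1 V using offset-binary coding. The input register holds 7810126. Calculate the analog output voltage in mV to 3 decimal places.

LSB = 12.2 V / 2^24 = 0.73 µV.
V_out = (−6.1) + 7810126 × 7.27177e-07 V = -0.420659 V.
= -420.659 mV.

-420.659 mV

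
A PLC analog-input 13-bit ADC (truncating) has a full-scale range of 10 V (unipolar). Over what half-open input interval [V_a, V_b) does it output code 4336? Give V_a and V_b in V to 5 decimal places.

LSB = 10/2^13 = 1.221 mV.
V_a = V_low + 4336·LSB = 5.29297 V; V_b = V_low + 4337·LSB = 5.29419 V.

[5.29297 V, 5.29419 V)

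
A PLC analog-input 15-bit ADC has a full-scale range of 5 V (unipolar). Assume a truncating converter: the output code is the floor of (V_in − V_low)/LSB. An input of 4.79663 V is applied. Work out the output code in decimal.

LSB = 5 V / 32768 = 152.59 µV.
(V_in − V_low)/LSB = (4.79663 − 0) / 0.000152588 = 31435.194.
⌊·⌋(31435.194) = 31435.

code 31435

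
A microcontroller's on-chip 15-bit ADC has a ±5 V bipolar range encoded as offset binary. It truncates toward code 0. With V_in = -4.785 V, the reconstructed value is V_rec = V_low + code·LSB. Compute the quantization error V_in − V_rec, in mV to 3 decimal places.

LSB = 10/2^15 = 305.18 µV.
Scaled input = 704.5120 LSBs, so code = 704.
Code 704 maps back to (−5) + 704×0.000305176 V = -4.7851562 V.
Difference: 0.00015625 V → 0.156 mV.

0.156 mV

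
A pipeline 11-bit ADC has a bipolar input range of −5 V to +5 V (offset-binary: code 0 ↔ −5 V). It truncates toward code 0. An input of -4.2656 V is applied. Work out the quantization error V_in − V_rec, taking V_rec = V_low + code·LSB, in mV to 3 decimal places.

1.978 mV

Step size: 10 V ÷ 2^11 = 4.883 mV.
(V_in − V_low)/LSB = (-4.2656 − (−5))/0.00488281 = 150.4051 → code 150 (floor).
V_rec = (−5) + 150·0.00488281 = -4.2675781 V.
Error = -4.2656 − (−4.2675781) = 0.00197812 V = 1.978 mV.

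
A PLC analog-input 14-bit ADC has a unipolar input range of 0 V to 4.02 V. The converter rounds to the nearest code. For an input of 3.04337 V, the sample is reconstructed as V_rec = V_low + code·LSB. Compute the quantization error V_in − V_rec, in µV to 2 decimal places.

-91.91 µV

One LSB is 4.02 V / 16384 = 245.36 µV.
(V_in − V_low)/LSB = (3.04337 − 0)/0.000245361 = 12403.6254 → code 12404 (round).
V_rec = 0 + 12404·0.000245361 = 3.0434619 V.
V_in − V_rec = -9.19141e-05 V = -91.91 µV.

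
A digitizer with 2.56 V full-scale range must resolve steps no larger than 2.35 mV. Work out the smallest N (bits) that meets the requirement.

11 bits

Number of steps required ≥ 2.56 V / 2.35 mV = 1089.36.
Need 2^N ≥ 1089.36; 2^10 = 1024, 2^11 = 2048.
Minimum N = 11.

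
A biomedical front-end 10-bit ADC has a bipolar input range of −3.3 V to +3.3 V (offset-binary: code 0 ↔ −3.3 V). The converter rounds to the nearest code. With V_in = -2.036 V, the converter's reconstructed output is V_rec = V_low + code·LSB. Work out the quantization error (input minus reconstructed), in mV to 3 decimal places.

Step size: 6.6 V ÷ 2^10 = 6.445 mV.
Scaled input = 196.1115 LSBs, so code = 196.
V_rec = (−3.3) + 196·0.00644531 = -2.0367187 V.
Error = -2.036 − (−2.0367187) = 0.00071875 V = 0.719 mV.

0.719 mV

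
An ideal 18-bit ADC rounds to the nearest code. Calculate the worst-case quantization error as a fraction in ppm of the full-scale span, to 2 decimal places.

Rounding → worst-case error = ½ LSB = V_FS/2^19, so 1e+06/524288 = 1.90735 ppm of full scale.

1.91 ppm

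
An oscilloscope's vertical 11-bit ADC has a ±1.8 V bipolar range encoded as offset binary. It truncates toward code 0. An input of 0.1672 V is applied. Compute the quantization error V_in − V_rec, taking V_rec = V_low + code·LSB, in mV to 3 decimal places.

0.208 mV

Step size: 3.6 V ÷ 2^11 = 1.758 mV.
(0.1672 − (−1.8))/0.00175781 = 1119.1182; ⌊·⌋ gives code 1119.
V_rec = (−1.8) + 1119·0.00175781 = 0.16699219 V.
Error = 0.1672 − 0.16699219 = 0.000207812 V = 0.208 mV.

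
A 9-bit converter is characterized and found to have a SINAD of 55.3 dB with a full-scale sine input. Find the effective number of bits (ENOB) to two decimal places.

8.89 bits

ENOB = (SINAD − 1.76) / 6.02 = (55.3 − 1.76)/6.02 = 8.894.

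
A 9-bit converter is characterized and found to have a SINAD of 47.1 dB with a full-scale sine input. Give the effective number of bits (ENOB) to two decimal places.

ENOB = (SINAD − 1.76) / 6.02 = (47.1 − 1.76)/6.02 = 7.532.

7.53 bits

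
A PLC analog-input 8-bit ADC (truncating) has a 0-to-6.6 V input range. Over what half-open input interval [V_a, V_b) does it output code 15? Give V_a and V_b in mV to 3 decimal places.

[386.719 mV, 412.500 mV)

LSB = 6.6/2^8 = 25.781 mV.
V_a = V_low + 15·LSB = 0.386719 V; V_b = V_low + 16·LSB = 0.4125 V.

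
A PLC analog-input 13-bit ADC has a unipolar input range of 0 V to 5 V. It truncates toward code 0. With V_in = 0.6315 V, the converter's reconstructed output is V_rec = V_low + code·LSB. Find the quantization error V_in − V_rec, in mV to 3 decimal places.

0.396 mV

One LSB is 5 V / 8192 = 0.610 mV.
(V_in − V_low)/LSB = (0.6315 − 0)/0.000610352 = 1034.6496 → code 1034 (floor).
Code 1034 maps back to 0 + 1034×0.000610352 V = 0.63110352 V.
V_in − V_rec = 0.000396484 V = 0.396 mV.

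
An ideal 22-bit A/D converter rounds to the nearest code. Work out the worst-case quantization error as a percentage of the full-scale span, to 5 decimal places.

Rounding → worst-case error = ½ LSB = V_FS/2^23, so 100/8388608 = 1.19209e-05 % of full scale.

0.00001 %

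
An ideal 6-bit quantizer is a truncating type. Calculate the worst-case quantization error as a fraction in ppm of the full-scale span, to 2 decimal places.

15625.00 ppm

Truncating → worst-case error = 1 LSB = V_FS/2^6, so 1e+06/64 = 15625 ppm of full scale.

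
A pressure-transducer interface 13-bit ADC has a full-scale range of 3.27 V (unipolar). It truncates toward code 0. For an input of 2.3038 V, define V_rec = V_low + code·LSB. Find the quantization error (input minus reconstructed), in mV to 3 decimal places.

0.190 mV

LSB = 3.27/2^13 = 399.17 µV.
(V_in − V_low)/LSB = (2.3038 − 0)/0.00039917 = 5771.4769 → code 5771 (floor).
Reconstructed: 2.3036096 V.
Error = 2.3038 − 2.3036096 = 0.000190381 V = 0.190 mV.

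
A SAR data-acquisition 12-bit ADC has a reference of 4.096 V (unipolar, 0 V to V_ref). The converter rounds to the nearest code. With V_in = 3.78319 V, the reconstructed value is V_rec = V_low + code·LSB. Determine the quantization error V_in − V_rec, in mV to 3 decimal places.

0.190 mV

Step size: 4.096 V ÷ 2^12 = 1.000 mV.
Scaled input = 3783.1900 LSBs, so code = 3783.
V_rec = 0 + 3783·0.001 = 3.783 V.
Difference: 0.00019 V → 0.190 mV.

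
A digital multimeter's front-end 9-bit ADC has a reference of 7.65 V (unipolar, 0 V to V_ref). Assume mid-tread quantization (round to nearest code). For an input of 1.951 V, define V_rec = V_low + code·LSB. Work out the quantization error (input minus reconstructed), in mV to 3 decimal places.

Step size: 7.65 V ÷ 2^9 = 14.941 mV.
(1.951 − 0)/0.0149414 = 130.5767; round gives code 131.
Code 131 maps back to 0 + 131×0.0149414 V = 1.9573242 V.
V_in − V_rec = -0.00632422 V = -6.324 mV.

-6.324 mV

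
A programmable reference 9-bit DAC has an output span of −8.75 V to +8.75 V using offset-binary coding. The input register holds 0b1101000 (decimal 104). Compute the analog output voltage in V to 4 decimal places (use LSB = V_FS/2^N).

LSB = 17.5 V / 2^9 = 34.180 mV.
Code 0b1101000 = 104 decimal.
V_out = (−8.75) + 104 × 0.0341797 V = -5.19531 V.

-5.1953 V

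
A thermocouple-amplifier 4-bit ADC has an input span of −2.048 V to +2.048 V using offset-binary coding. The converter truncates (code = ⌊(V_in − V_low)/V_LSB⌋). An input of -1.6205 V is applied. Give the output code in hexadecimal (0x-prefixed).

code 0x1 (decimal 1)

LSB = 4.096 V / 16 = 256.000 mV.
(-1.6205 − (−2.048)) / 0.256 = 1.670 LSBs.
Floor → code 1.
In hexadecimal (0x-prefixed): 0x1.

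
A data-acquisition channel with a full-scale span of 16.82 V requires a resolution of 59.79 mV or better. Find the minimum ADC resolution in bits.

9 bits

Number of steps required ≥ 16.82 V / 59.79 mV = 281.32.
Need 2^N ≥ 281.32; 2^8 = 256, 2^9 = 512.
Minimum N = 9.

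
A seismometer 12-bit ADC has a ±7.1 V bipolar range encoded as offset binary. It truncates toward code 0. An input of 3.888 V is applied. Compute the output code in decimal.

Full-scale span = 14.2 V; LSB = 14.2/2^12 = 3.467 mV.
(V_in − V_low)/LSB = (3.888 − (−7.1)) / 0.0034668 = 3169.496.
Floor → code 3169.

code 3169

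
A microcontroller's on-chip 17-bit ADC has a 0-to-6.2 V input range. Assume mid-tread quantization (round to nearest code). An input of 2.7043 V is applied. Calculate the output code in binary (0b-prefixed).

Full-scale span = 6.2 V; LSB = 6.2/2^17 = 47.30 µV.
(2.7043 − 0) / 4.73022e-05 = 57170.647 LSBs.
Round → code 57171.
In binary (0b-prefixed): 0b1101111101010011.

code 0b1101111101010011 (decimal 57171)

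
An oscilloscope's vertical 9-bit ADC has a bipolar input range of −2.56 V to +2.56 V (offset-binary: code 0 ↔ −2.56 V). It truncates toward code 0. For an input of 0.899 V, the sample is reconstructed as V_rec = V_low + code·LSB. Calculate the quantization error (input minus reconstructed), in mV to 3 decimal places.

One LSB is 5.12 V / 512 = 10.000 mV.
Scaled input = 345.9000 LSBs, so code = 345.
Reconstructed: 0.89 V.
Error = 0.899 − 0.89 = 0.009 V = 9.000 mV.

9.000 mV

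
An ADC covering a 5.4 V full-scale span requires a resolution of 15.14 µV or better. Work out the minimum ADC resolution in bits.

19 bits

Number of steps required ≥ 5.4 V / 15.14 µV = 356671.07.
Need 2^N ≥ 356671.07; 2^18 = 262144, 2^19 = 524288.
Minimum N = 19.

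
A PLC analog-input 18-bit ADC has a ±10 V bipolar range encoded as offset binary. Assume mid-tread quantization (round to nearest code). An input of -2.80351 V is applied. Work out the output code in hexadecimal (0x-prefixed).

code 0x17076 (decimal 94326)

LSB = 20 V / 262144 = 76.29 µV.
(-2.80351 − (−10)) / 7.62939e-05 = 94325.834 LSBs.
round(94325.834) = 94326.
In hexadecimal (0x-prefixed): 0x17076.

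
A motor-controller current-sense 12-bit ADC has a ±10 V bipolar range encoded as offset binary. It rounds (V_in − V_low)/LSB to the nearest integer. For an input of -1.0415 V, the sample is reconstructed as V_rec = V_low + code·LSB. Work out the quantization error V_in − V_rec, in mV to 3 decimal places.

Step size: 20 V ÷ 2^12 = 4.883 mV.
Scaled input = 1834.7008 LSBs, so code = 1835.
V_rec = (−10) + 1835·0.00488281 = -1.0400391 V.
V_in − V_rec = -0.00146094 V = -1.461 mV.

-1.461 mV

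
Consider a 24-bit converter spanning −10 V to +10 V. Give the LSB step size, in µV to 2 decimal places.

1.19 µV

Full-scale span = 20 V.
LSB = 20 / 2^24 = 20 / 16777216 = 1.19209e-06 V = 1.19 µV.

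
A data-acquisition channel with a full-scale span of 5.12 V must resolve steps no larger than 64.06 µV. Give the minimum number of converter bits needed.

Number of steps required ≥ 5.12 V / 64.06 µV = 79925.07.
Need 2^N ≥ 79925.07; 2^16 = 65536, 2^17 = 131072.
Minimum N = 17.

17 bits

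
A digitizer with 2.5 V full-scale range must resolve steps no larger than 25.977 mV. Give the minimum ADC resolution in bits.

Number of steps required ≥ 2.5 V / 25.977 mV = 96.24.
Need 2^N ≥ 96.24; 2^6 = 64, 2^7 = 128.
Minimum N = 7.

7 bits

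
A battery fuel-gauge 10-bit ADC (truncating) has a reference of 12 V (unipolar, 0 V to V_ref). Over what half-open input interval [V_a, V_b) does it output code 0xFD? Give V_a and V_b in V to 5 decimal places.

[2.96484 V, 2.97656 V)

LSB = 12/2^10 = 11.719 mV.
Code 0xFD = 253 decimal.
V_a = V_low + 253·LSB = 2.96484 V; V_b = V_low + 254·LSB = 2.97656 V.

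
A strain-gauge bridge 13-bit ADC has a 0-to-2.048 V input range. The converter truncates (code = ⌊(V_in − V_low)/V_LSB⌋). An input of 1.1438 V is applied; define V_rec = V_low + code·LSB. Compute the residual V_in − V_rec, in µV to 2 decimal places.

50.00 µV

LSB = 2.048/2^13 = 250.00 µV.
(1.1438 − 0)/0.00025 = 4575.2000; ⌊·⌋ gives code 4575.
Code 4575 maps back to 0 + 4575×0.00025 V = 1.14375 V.
V_in − V_rec = 5e-05 V = 50.00 µV.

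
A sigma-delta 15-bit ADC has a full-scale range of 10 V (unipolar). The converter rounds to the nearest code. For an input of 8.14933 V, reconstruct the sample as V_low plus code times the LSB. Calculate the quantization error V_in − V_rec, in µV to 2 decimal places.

-84.06 µV

One LSB is 10 V / 32768 = 305.18 µV.
(8.14933 − 0)/0.000305176 = 26703.7245; round gives code 26704.
Reconstructed: 8.1494141 V.
Difference: -8.40625e-05 V → -84.06 µV.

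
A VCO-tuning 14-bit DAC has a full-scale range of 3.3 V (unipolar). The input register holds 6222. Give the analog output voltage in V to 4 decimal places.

1.2532 V

LSB = 3.3 V / 2^14 = 201.42 µV.
V_out = 0 + 6222 × 0.000201416 V = 1.25321 V.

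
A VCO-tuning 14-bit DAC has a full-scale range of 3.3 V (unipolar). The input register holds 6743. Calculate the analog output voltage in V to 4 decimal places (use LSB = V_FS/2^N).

LSB = 3.3 V / 2^14 = 201.42 µV.
V_out = 0 + 6743 × 0.000201416 V = 1.35815 V.

1.3581 V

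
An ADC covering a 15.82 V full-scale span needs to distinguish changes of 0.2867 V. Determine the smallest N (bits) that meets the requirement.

Number of steps required ≥ 15.82 V / 0.2867 V = 55.18.
Need 2^N ≥ 55.18; 2^5 = 32, 2^6 = 64.
Minimum N = 6.

6 bits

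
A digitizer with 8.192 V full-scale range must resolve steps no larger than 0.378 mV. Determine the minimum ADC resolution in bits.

15 bits

Number of steps required ≥ 8.192 V / 0.378 mV = 21671.96.
Need 2^N ≥ 21671.96; 2^14 = 16384, 2^15 = 32768.
Minimum N = 15.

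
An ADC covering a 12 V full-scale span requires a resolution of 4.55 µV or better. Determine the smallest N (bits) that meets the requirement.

Number of steps required ≥ 12 V / 4.55 µV = 2637362.64.
Need 2^N ≥ 2637362.64; 2^21 = 2097152, 2^22 = 4194304.
Minimum N = 22.

22 bits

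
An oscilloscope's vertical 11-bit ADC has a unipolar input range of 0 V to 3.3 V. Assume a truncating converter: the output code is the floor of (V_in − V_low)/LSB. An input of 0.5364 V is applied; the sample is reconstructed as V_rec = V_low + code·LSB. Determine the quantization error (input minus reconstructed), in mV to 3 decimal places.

LSB = 3.3/2^11 = 1.611 mV.
Scaled input = 332.8931 LSBs, so code = 332.
Reconstructed: 0.53496094 V.
Error = 0.5364 − 0.53496094 = 0.00143906 V = 1.439 mV.

1.439 mV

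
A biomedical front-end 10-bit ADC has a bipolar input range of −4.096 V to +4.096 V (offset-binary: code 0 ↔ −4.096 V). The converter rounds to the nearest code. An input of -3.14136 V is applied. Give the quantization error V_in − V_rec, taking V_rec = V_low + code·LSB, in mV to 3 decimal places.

2.640 mV

One LSB is 8.192 V / 1024 = 8.000 mV.
(-3.14136 − (−4.096))/0.008 = 119.3300; round gives code 119.
Code 119 maps back to (−4.096) + 119×0.008 V = -3.144 V.
Error = -3.14136 − (−3.144) = 0.00264 V = 2.640 mV.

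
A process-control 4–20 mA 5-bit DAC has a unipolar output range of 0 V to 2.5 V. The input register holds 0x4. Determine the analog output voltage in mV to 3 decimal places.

312.500 mV

LSB = 2.5 V / 2^5 = 78.125 mV.
Code 0x4 = 4 decimal.
V_out = 0 + 4 × 0.078125 V = 0.3125 V.
= 312.500 mV.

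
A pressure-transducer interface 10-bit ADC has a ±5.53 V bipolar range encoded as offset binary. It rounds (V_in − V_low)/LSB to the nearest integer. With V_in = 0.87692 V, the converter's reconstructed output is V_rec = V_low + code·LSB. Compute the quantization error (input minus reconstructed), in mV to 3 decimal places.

LSB = 11.06/2^10 = 10.801 mV.
(0.87692 − (−5.53))/0.0108008 = 593.1904; round gives code 593.
Code 593 maps back to (−5.53) + 593×0.0108008 V = 0.87486328 V.
Difference: 0.00205672 V → 2.057 mV.

2.057 mV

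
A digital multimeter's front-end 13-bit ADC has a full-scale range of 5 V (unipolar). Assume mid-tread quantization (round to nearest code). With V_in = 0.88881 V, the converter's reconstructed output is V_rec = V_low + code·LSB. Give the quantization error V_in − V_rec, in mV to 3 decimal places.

0.138 mV

Step size: 5 V ÷ 2^13 = 0.610 mV.
Scaled input = 1456.2263 LSBs, so code = 1456.
Code 1456 maps back to 0 + 1456×0.000610352 V = 0.88867188 V.
Error = 0.88881 − 0.88867188 = 0.000138125 V = 0.138 mV.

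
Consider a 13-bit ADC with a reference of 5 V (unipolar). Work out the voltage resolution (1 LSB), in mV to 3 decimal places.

0.610 mV

Full-scale span = 5 V.
LSB = 5 / 2^13 = 5 / 8192 = 0.000610352 V = 0.610 mV.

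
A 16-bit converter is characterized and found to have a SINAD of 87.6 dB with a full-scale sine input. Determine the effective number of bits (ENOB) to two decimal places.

14.26 bits

ENOB = (SINAD − 1.76) / 6.02 = (87.6 − 1.76)/6.02 = 14.259.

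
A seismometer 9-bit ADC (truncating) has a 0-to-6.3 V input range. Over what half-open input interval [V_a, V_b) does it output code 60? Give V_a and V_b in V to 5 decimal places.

[0.73828 V, 0.75059 V)

LSB = 6.3/2^9 = 12.305 mV.
V_a = V_low + 60·LSB = 0.738281 V; V_b = V_low + 61·LSB = 0.750586 V.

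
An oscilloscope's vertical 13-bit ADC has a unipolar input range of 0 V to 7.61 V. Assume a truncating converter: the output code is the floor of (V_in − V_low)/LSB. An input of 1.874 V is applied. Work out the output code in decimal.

Full-scale span = 7.61 V; LSB = 7.61/2^13 = 0.929 mV.
Input sits at 2017.320 steps above V_low.
⌊·⌋(2017.320) = 2017.

code 2017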